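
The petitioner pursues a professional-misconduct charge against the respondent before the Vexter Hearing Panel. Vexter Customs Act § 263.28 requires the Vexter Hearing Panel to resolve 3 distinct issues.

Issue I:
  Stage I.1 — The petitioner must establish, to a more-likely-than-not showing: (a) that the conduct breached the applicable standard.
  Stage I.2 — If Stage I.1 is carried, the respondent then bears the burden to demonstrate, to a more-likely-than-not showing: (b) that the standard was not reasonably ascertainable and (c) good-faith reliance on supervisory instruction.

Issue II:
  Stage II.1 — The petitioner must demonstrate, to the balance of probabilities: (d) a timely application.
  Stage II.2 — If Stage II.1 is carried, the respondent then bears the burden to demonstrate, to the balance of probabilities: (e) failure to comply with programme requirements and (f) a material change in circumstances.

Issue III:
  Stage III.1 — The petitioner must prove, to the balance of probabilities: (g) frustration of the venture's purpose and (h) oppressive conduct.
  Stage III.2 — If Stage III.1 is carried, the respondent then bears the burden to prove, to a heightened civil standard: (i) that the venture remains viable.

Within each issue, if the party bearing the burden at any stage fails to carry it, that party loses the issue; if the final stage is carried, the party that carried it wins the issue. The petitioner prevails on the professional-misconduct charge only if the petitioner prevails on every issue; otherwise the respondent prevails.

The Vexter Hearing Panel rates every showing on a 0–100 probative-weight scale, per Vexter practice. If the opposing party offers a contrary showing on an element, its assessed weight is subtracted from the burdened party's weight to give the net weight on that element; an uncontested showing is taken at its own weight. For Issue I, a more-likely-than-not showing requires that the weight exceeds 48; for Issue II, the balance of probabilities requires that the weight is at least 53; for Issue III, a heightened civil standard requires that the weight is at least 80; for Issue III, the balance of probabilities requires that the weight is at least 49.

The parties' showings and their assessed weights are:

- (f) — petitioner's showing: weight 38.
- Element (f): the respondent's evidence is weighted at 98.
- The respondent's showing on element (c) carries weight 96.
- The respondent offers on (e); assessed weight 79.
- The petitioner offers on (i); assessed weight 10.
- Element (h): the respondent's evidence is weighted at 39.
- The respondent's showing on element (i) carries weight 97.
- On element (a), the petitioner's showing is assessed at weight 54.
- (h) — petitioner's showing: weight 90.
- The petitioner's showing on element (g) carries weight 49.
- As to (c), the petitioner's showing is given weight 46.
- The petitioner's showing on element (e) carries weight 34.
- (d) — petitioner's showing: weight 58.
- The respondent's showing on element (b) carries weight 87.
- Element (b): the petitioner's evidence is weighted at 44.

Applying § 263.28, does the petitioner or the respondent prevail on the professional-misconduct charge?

respondent

— Issue I —
Stage I.1 (petitioner, a more-likely-than-not showing, weight exceeds 48): (a) 54 > 48 — meets.
  All elements met. The burden passes to the respondent.
Stage I.2 (respondent, a more-likely-than-not showing, weight exceeds 48): (b) net 87−44=43 ≤ 48 — fails; (c) net 96−46=50 > 48 — meets.
  Stage I.2 not carried; the respondent fails its burden.
The analysis ends at Stage I.2; the petitioner prevails on this issue.
— Issue II —
At Stage II.1 the petitioner must meet the balance of probabilities (weight is at least 53): on (d) the weight is 58, ≥ 53, so (d) meets the standard.
  Stage II.1 carried; the burden shifts to the respondent.
At Stage II.2 the respondent must meet the balance of probabilities (weight is at least 53): on (e) the weight is 79 less the opposing 34 gives net 45, < 53, so (e) does not meet the standard; on (f) the weight is 98 less the opposing 38 gives net 60, which does reach 53, so (f) meets the standard.
  Stage II.2 not carried; the respondent fails its burden.
The analysis ends at Stage II.2; the petitioner prevails on this issue.
— Issue III —
At Stage III.1 the petitioner must meet the balance of probabilities (weight is at least 49): on (g) the weight is 49, ≥ 49, so (g) meets the standard; on (h) the weight is 90 less the opposing 39 gives net 51, ≥ 49, so (h) meets the standard.
  Stage III.1 carried; the burden shifts to the respondent.
At Stage III.2 the respondent must meet a heightened civil standard (weight is at least 80): on (i) the weight is 97 less the opposing 10 gives net 87, ≥ 80, so (i) meets the standard.
  The respondent carries the last stage.
All stages carried — the respondent prevails on this issue.
Per-issue: Issue I → petitioner; Issue II → petitioner; Issue III → respondent. The petitioner must prevail on every issue; overall, the respondent prevails.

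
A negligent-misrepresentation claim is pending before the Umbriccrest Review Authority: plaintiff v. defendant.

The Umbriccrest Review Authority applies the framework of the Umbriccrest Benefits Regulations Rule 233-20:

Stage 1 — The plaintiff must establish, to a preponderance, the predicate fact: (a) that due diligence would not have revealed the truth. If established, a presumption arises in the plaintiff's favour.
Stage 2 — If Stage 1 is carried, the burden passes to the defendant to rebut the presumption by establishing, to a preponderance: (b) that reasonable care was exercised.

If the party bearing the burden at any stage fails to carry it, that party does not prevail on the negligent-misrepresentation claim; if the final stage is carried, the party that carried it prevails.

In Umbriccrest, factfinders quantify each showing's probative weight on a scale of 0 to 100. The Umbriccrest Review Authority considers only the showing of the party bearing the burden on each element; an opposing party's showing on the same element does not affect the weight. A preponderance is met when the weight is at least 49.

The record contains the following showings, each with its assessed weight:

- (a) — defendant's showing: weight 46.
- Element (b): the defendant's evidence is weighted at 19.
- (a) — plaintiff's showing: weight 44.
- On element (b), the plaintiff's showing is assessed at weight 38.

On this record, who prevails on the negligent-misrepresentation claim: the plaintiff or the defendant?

Stage 1 (plaintiff, a preponderance, weight is at least 49): (a) 44 (defendant's 46 disregarded) < 49 — fails.
  The plaintiff does not carry Stage 1.
The analysis ends at Stage 1; the defendant prevails.

defendant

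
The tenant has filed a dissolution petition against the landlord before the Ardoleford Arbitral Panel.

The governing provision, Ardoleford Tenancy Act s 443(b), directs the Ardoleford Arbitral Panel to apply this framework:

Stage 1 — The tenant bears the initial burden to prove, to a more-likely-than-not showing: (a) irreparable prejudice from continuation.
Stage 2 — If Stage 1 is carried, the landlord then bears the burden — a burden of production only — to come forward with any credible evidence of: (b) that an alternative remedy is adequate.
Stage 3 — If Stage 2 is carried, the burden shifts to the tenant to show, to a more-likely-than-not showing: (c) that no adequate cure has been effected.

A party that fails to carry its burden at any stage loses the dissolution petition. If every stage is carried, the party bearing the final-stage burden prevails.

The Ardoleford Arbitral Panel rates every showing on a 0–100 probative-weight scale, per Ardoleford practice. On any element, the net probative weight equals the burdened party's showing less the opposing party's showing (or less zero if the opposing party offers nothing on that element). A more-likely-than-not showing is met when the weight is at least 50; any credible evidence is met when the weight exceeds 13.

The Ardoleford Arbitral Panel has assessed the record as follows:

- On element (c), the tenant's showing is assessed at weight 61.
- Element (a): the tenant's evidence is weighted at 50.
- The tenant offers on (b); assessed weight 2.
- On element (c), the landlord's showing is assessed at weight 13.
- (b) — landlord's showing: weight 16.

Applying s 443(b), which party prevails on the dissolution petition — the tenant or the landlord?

At Stage 1 the tenant must meet a more-likely-than-not showing (weight is at least 50): on (a) the weight is 50, which does reach 50, so (a) meets the standard.
  Stage 1 carried; the burden shifts to the landlord.
At Stage 2 the landlord must meet any credible evidence (weight exceeds 13): on (b) the weight is 16 less the opposing 2 gives net 14, which does exceed 13, so (b) meets the standard.
  The landlord carries Stage 2; the tenant now bears the burden.
At Stage 3 the tenant must meet a more-likely-than-not showing (weight is at least 50): on (c) the weight is 61 less the opposing 13 gives net 48, < 50, so (c) does not meet the standard.
  Not every element is met, so the tenant fails to carry Stage 3.
The landlord prevails.

landlord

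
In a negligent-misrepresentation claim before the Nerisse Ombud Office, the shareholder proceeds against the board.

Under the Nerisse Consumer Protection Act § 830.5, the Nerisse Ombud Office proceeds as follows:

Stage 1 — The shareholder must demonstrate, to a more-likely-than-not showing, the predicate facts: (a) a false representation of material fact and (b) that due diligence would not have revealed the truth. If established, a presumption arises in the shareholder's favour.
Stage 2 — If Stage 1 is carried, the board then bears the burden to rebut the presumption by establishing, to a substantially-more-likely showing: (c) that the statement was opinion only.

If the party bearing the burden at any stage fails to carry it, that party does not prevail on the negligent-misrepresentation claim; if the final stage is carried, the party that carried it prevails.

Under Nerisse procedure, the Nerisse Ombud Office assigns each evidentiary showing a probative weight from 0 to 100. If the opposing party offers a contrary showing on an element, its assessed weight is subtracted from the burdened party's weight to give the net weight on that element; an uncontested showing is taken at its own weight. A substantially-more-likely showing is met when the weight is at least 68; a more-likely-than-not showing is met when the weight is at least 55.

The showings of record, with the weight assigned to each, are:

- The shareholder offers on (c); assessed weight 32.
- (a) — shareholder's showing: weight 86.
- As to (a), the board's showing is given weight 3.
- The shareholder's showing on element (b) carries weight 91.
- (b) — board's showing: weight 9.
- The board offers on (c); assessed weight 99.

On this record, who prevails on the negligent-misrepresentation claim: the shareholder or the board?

shareholder

At Stage 1 the shareholder must meet a more-likely-than-not showing (weight is at least 55): on (a) the weight is 86 less the opposing 3 gives net 83, which does reach 55, so (a) meets the standard; on (b) the weight is 91 less the opposing 9 gives net 82, which does reach 55, so (b) meets the standard.
  All elements met. The burden passes to the board.
At Stage 2 the board must meet a substantially-more-likely showing (weight is at least 68): on (c) the weight is 99 less the opposing 32 gives net 67, < 68, so (c) does not meet the standard.
  Stage 2 not carried; the board fails its burden.
The analysis ends at Stage 2; the shareholder prevails.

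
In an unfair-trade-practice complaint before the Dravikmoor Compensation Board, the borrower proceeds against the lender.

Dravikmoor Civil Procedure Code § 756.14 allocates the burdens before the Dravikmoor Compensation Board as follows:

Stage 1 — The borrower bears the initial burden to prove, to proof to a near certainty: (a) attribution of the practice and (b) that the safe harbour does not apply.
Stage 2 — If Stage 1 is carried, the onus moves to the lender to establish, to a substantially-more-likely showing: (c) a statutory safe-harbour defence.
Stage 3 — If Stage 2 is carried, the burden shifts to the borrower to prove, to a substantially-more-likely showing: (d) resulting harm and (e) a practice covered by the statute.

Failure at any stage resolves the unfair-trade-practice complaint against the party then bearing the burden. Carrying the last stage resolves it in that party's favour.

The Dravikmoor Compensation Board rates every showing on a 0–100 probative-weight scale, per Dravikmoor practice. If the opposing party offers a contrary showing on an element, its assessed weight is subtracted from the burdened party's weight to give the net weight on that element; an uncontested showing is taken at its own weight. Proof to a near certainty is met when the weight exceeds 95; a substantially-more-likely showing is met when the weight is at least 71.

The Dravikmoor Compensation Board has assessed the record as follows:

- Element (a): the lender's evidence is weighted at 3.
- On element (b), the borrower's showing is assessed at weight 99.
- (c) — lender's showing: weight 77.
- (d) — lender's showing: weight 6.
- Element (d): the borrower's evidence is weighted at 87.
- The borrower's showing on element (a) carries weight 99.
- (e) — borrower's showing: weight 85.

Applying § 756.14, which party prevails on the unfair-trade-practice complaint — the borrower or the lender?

borrower

At Stage 1 the borrower must meet proof to a near certainty (weight exceeds 95): on (a) the weight is 99 less the opposing 3 gives net 96, which does exceed 95, so (a) meets the standard; on (b) the weight is 99, which does exceed 95, so (b) meets the standard.
  All elements met. The burden passes to the lender.
At Stage 2 the lender must meet a substantially-more-likely showing (weight is at least 71): on (c) the weight is 77, which does reach 71, so (c) meets the standard.
  All elements met. The burden passes to the borrower.
At Stage 3 the borrower must meet a substantially-more-likely showing (weight is at least 71): on (d) the weight is 87 less the opposing 6 gives net 81, which does reach 71, so (d) meets the standard; on (e) the weight is 85, ≥ 71, so (e) meets the standard.
  The borrower carries the last stage.
All stages carried — the borrower prevails.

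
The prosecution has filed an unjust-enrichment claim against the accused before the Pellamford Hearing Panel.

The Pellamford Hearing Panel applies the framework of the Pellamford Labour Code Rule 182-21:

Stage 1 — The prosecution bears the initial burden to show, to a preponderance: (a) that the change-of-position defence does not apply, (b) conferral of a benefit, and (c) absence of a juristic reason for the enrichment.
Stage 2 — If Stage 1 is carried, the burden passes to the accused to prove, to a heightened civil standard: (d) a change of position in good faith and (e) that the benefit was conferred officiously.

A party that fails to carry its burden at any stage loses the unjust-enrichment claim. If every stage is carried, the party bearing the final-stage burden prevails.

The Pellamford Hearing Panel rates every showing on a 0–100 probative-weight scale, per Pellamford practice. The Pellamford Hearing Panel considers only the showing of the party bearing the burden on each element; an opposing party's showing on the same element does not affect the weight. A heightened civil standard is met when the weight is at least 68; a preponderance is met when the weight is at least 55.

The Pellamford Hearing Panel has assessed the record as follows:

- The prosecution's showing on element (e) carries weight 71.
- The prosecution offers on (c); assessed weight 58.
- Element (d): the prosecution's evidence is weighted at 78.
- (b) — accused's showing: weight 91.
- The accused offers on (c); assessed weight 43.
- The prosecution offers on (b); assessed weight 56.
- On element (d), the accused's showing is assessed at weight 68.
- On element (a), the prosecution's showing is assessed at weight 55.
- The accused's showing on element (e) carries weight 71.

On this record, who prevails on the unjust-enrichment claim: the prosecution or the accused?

accused

Stage 1 (prosecution, a preponderance, weight is at least 55): (a) 55 ≥ 55 — meets; (b) 56 (accused's 91 disregarded) ≥ 55 — meets; (c) 58 (accused's 43 disregarded) ≥ 55 — meets.
  Stage 1 is satisfied; the onus moves to the accused.
Stage 2 (accused, a heightened civil standard, weight is at least 68): (d) 68 (prosecution's 78 disregarded) ≥ 68 — meets; (e) 71 (prosecution's 71 disregarded) ≥ 68 — meets.
  All elements met at the final stage.
Every stage carried; the accused prevails.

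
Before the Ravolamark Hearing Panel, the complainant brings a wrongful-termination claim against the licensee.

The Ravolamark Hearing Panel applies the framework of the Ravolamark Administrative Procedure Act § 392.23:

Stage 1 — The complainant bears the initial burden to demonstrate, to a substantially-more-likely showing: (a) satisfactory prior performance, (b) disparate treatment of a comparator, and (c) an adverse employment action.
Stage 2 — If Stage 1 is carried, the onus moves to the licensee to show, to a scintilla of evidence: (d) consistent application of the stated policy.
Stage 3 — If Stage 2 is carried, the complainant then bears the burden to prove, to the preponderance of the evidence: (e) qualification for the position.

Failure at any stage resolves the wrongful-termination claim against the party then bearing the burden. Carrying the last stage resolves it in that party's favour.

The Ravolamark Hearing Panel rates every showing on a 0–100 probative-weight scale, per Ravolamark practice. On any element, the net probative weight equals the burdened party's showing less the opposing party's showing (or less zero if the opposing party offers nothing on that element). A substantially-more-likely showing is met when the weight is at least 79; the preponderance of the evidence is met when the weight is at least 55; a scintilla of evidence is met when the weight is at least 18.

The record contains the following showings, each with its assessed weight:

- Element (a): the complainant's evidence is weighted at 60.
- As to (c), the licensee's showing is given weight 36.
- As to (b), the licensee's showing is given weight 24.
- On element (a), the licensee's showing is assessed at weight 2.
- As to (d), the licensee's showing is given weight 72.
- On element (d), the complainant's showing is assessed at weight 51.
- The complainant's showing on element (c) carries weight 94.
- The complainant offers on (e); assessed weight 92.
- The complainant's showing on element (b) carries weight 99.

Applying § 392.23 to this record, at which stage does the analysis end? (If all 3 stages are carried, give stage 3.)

stage 1

Stage 1 — burden on complainant; standard: a substantially-more-likely showing (weight is at least 79).
    (a): 60 − 2 = 58 < 79 [not met]
    (b): 99 − 24 = 75 < 79 [not met]
    (c): 94 − 36 = 58 < 79 [not met]
  Stage 1 not carried; the complainant fails its burden.
The licensee prevails.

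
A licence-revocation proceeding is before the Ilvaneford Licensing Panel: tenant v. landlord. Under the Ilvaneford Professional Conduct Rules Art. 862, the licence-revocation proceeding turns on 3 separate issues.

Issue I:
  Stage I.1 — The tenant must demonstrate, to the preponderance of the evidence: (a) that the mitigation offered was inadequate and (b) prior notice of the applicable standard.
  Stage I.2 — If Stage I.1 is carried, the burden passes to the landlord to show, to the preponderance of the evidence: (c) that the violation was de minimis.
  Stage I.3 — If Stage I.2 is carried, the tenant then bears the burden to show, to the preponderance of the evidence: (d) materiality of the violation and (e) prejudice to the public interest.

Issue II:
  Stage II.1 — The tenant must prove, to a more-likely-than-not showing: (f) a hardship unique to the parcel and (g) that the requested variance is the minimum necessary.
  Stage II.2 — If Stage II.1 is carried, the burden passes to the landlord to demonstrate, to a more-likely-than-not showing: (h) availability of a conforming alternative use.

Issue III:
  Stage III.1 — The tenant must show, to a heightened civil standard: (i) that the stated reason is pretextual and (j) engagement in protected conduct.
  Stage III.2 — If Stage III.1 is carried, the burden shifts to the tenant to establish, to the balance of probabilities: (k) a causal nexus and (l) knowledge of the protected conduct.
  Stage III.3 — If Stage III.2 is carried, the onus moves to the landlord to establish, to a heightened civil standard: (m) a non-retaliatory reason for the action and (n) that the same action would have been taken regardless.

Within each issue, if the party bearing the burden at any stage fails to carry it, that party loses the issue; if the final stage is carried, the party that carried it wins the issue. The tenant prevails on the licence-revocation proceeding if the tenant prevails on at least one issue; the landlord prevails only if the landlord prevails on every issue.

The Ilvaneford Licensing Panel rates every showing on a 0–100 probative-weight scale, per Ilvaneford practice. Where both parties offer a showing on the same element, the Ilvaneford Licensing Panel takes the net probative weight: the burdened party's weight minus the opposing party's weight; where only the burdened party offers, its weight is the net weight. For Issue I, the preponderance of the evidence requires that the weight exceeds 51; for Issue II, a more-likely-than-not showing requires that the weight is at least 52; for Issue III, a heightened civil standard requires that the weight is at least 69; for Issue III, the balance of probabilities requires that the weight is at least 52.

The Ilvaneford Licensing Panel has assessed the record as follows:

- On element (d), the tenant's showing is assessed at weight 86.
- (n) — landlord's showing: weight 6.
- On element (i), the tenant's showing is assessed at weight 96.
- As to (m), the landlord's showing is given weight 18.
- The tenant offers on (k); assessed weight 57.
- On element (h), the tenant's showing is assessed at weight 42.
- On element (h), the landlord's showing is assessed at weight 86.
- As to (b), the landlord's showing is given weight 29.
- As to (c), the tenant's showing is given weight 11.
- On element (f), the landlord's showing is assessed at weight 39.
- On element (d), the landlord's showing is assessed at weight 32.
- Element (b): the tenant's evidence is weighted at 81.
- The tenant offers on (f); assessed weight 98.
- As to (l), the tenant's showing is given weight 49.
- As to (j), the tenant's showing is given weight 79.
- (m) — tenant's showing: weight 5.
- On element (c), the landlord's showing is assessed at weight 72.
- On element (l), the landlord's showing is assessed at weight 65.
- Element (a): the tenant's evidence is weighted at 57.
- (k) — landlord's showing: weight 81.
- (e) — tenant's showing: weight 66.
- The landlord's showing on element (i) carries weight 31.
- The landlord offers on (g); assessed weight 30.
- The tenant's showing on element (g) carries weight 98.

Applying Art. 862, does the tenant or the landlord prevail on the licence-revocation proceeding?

tenant

— Issue I —
At Stage I.1 the tenant must meet the preponderance of the evidence (weight exceeds 51): on (a) the weight is 57, which does exceed 51, so (a) meets the standard; on (b) the weight is 81 less the opposing 29 gives net 52, which does exceed 51, so (b) meets the standard.
  All elements met. The burden passes to the landlord.
At Stage I.2 the landlord must meet the preponderance of the evidence (weight exceeds 51): on (c) the weight is 72 less the opposing 11 gives net 61, which does exceed 51, so (c) meets the standard.
  All elements met. The burden passes to the tenant.
At Stage I.3 the tenant must meet the preponderance of the evidence (weight exceeds 51): on (d) the weight is 86 less the opposing 32 gives net 54, > 51, so (d) meets the standard; on (e) the weight is 66, which does exceed 51, so (e) meets the standard.
  All elements met at the final stage.
All stages carried — the tenant prevails on this issue.
— Issue II —
Stage II.1 — burden on tenant; standard: a more-likely-than-not showing (weight is at least 52).
    (f): 98 − 39 = 59 ≥ 52 [met]
    (g): 98 − 30 = 68 ≥ 52 [met]
  All elements met. The burden passes to the landlord.
Stage II.2 — burden on landlord; standard: a more-likely-than-not showing (weight is at least 52).
    (h): 86 − 42 = 44 < 52 [not met]
  Not every element is met, so the landlord fails to carry Stage II.2.
The analysis ends at Stage II.2; the tenant prevails on this issue.
— Issue III —
Stage III.1 (tenant, a heightened civil standard, weight is at least 69): (i) net 96−31=65 < 69 — fails; (j) 79 ≥ 69 — meets.
  Not every element is met, so the tenant fails to carry Stage III.1.
So the landlord prevails on this issue.
Per-issue: Issue I → tenant; Issue II → tenant; Issue III → landlord. The tenant must prevail on at least one issue; overall, the tenant prevails.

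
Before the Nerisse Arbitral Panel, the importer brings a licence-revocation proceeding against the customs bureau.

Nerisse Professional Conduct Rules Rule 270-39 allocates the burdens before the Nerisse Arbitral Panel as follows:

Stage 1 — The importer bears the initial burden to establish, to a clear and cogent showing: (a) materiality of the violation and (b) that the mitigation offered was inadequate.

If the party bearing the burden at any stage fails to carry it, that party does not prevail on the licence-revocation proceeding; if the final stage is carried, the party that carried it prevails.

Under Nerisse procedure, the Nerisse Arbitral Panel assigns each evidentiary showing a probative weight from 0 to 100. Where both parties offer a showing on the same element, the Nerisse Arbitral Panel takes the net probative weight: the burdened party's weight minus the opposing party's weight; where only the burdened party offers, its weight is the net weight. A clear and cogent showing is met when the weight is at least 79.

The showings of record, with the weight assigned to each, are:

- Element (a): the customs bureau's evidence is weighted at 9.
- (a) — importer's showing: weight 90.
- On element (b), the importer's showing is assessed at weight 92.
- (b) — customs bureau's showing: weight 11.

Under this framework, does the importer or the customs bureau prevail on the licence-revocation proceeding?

importer

Stage 1 — burden on importer; standard: a clear and cogent showing (weight is at least 79).
    (a): 90 − 9 = 81 ≥ 79 [met]
    (b): 92 − 11 = 81 ≥ 79 [met]
  All elements met at the final stage.
With every stage satisfied, the importer prevails.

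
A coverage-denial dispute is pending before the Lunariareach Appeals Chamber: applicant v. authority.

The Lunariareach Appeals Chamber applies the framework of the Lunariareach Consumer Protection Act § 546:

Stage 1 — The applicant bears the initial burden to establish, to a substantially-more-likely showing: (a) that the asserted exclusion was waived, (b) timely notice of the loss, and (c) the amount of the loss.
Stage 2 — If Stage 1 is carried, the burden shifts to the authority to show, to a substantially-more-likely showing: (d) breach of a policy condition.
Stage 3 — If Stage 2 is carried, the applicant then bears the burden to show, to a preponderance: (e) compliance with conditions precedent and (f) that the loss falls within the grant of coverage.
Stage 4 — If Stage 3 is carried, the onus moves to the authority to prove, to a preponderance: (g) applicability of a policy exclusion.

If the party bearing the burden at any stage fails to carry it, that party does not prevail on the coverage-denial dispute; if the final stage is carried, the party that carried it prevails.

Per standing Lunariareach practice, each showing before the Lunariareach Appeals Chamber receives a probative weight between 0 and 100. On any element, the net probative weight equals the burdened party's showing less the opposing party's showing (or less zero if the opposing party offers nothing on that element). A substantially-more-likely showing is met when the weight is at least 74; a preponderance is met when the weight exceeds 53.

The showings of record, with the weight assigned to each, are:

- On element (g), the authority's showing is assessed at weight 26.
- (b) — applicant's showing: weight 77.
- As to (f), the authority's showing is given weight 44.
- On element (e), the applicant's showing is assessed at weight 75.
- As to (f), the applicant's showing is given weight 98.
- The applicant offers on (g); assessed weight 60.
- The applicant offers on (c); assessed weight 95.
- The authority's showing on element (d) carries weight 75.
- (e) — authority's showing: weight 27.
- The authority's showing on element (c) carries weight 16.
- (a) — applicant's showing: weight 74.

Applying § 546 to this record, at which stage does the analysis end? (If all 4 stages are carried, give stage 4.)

At Stage 1 the applicant must meet a substantially-more-likely showing (weight is at least 74): on (a) the weight is 74, which does reach 74, so (a) meets the standard; on (b) the weight is 77, ≥ 74, so (b) meets the standard; on (c) the weight is 95 less the opposing 16 gives net 79, ≥ 74, so (c) meets the standard.
  Stage 1 carried; the burden shifts to the authority.
At Stage 2 the authority must meet a substantially-more-likely showing (weight is at least 74): on (d) the weight is 75, ≥ 74, so (d) meets the standard.
  The authority carries Stage 2; the applicant now bears the burden.
At Stage 3 the applicant must meet a preponderance (weight exceeds 53): on (e) the weight is 75 less the opposing 27 gives net 48, which does not exceed 53, so (e) does not meet the standard; on (f) the weight is 98 less the opposing 44 gives net 54, > 53, so (f) meets the standard.
  Not every element is met, so the applicant fails to carry Stage 3.
The authority prevails.

stage 3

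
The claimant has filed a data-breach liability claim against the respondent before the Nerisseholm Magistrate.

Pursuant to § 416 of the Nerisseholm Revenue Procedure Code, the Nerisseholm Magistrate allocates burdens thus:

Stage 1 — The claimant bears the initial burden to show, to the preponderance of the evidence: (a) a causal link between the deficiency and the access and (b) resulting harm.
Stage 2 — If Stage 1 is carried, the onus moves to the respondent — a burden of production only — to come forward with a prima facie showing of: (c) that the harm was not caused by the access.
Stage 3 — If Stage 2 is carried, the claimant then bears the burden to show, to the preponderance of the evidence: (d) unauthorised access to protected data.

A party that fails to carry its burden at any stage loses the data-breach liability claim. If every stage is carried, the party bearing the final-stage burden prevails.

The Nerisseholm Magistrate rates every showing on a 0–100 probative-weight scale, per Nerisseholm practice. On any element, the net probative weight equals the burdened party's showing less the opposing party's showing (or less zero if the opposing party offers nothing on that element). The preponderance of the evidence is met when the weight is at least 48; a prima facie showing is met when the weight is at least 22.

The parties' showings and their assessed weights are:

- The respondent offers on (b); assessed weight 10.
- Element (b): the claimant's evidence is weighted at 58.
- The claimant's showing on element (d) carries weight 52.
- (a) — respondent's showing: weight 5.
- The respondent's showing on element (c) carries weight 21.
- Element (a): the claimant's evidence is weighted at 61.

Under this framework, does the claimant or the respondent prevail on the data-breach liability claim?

claimant

Stage 1 — burden on claimant; standard: the preponderance of the evidence (weight is at least 48).
    (a): 61 − 5 = 56 ≥ 48 [met]
    (b): 58 − 10 = 48 ≥ 48 [met]
  Stage 1 carried; the burden shifts to the respondent.
Stage 2 — burden on respondent; standard: a prima facie showing (weight is at least 22).
    (c): 21 < 22 [not met]
  The respondent does not carry Stage 2.
So the claimant prevails.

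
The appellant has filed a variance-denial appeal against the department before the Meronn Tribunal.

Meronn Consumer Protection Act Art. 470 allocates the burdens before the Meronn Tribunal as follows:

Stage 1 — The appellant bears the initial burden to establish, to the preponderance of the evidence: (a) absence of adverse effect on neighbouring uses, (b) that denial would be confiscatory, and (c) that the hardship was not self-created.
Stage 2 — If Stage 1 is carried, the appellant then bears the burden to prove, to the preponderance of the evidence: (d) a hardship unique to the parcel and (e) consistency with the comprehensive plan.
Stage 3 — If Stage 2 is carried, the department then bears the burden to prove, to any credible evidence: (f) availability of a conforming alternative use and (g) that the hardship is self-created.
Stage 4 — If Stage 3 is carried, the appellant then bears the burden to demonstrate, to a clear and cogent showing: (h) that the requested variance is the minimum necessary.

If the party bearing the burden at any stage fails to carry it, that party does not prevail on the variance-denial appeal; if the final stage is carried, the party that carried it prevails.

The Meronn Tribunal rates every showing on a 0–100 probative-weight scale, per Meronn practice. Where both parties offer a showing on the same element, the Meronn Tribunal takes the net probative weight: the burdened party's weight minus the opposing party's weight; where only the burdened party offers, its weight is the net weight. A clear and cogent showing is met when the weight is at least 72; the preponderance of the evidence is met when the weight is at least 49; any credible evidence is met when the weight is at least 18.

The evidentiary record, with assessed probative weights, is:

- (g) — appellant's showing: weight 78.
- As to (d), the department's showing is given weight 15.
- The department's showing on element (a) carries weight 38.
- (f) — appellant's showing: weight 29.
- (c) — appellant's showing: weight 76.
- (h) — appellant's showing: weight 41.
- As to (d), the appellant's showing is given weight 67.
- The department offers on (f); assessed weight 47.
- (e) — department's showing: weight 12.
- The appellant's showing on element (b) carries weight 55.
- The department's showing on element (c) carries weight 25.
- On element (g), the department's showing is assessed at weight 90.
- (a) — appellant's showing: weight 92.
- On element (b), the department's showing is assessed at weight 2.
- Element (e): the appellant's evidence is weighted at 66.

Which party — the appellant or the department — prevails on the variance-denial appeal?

Stage 1 — burden on appellant; standard: the preponderance of the evidence (weight is at least 49).
    (a): 92 − 38 = 54 ≥ 49 [met]
    (b): 55 − 2 = 53 ≥ 49 [met]
    (c): 76 − 25 = 51 ≥ 49 [met]
  Stage 1 is satisfied; the appellant continues to bear the burden.
Stage 2 — burden on appellant; standard: the preponderance of the evidence (weight is at least 49).
    (d): 67 − 15 = 52 ≥ 49 [met]
    (e): 66 − 12 = 54 ≥ 49 [met]
  Stage 2 carried; the burden shifts to the department.
Stage 3 — burden on department; standard: any credible evidence (weight is at least 18).
    (f): 47 − 29 = 18 ≥ 18 [met]
    (g): 90 − 78 = 12 < 18 [not met]
  Not every element is met, so the department fails to carry Stage 3.
So the appellant prevails.

appellant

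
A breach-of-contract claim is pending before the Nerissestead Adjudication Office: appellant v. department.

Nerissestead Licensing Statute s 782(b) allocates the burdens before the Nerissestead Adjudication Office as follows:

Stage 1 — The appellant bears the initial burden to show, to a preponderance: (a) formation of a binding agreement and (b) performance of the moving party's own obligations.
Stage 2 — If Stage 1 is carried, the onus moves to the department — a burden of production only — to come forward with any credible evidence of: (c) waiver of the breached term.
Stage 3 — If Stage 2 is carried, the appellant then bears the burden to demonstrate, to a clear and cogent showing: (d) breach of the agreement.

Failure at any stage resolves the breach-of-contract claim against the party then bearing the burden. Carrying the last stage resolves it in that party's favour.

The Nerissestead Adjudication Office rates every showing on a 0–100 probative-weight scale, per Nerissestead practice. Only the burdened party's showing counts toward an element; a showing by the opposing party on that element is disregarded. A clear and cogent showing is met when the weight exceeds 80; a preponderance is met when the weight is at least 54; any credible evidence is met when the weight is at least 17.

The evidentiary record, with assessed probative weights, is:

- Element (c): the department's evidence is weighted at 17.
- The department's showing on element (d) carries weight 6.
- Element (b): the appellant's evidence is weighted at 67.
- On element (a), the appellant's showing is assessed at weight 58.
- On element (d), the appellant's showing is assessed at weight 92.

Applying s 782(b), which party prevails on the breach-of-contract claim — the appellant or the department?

Stage 1 (appellant, a preponderance, weight is at least 54): (a) 58 ≥ 54 — meets; (b) 67 ≥ 54 — meets.
  Stage 1 is satisfied; the onus moves to the department.
Stage 2 (department, any credible evidence, weight is at least 17): (c) 17 ≥ 17 — meets.
  Stage 2 is satisfied; the onus moves to the appellant.
Stage 3 (appellant, a clear and cogent showing, weight exceeds 80): (d) 92 (department's 6 disregarded) > 80 — meets.
  The appellant carries the last stage.
All stages carried — the appellant prevails.

appellant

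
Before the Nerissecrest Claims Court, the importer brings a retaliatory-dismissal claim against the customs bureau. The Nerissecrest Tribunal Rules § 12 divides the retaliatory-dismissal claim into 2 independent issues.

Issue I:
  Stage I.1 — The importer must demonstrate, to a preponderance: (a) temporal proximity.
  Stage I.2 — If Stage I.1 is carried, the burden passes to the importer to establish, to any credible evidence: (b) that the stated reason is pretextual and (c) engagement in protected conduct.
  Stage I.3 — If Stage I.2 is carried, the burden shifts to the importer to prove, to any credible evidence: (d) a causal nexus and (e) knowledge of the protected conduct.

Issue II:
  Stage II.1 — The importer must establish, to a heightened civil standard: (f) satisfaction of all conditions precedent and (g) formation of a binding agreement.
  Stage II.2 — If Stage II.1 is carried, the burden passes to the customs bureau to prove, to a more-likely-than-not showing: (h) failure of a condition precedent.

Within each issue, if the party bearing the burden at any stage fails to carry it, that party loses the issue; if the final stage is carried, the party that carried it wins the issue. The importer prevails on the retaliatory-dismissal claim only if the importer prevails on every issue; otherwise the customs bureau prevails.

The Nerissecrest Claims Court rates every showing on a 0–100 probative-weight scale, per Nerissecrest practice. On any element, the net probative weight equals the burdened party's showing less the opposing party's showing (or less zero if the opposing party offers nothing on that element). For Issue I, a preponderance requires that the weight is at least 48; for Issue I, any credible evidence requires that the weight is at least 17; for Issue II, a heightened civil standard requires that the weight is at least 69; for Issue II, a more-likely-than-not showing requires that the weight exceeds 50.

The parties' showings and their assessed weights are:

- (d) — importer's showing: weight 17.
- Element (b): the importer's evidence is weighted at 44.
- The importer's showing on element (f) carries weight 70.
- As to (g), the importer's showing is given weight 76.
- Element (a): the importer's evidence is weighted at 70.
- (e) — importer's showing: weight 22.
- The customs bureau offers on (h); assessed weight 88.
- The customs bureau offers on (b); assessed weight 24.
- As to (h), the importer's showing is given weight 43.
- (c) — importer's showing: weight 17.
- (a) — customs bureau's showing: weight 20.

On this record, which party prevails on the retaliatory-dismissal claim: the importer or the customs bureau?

— Issue I —
At Stage I.1 the importer must meet a preponderance (weight is at least 48): on (a) the weight is 70 less the opposing 20 gives net 50, ≥ 48, so (a) meets the standard.
  Stage I.1 carried; the burden remains with the importer.
At Stage I.2 the importer must meet any credible evidence (weight is at least 17): on (b) the weight is 44 less the opposing 24 gives net 20, which does reach 17, so (b) meets the standard; on (c) the weight is 17, ≥ 17, so (c) meets the standard.
  Stage I.2 carried; the burden remains with the importer.
At Stage I.3 the importer must meet any credible evidence (weight is at least 17): on (d) the weight is 17, ≥ 17, so (d) meets the standard; on (e) the weight is 22, ≥ 17, so (e) meets the standard.
  The importer carries the last stage.
Every stage carried; the importer prevails on this issue.
— Issue II —
Stage II.1 — burden on importer; standard: a heightened civil standard (weight is at least 69).
    (f): 70 ≥ 69 [met]
    (g): 76 ≥ 69 [met]
  Stage II.1 carried; the burden shifts to the customs bureau.
Stage II.2 — burden on customs bureau; standard: a more-likely-than-not showing (weight exceeds 50).
    (h): 88 − 43 = 45 ≤ 50 [not met]
  The customs bureau does not carry Stage II.2.
So the importer prevails on this issue.
Per-issue: Issue I → importer; Issue II → importer. The importer must prevail on every issue; overall, the importer prevails.

importer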